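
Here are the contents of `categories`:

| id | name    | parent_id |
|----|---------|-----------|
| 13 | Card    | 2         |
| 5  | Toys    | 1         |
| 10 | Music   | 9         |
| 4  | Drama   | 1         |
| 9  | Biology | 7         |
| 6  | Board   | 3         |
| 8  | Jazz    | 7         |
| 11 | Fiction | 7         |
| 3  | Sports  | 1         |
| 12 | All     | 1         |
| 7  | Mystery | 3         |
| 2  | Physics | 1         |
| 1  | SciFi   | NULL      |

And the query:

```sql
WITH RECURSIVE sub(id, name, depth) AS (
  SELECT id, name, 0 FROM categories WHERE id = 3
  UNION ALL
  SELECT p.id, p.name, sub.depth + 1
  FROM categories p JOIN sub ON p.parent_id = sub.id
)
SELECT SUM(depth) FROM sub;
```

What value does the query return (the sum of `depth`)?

Base: id=3 (Sports) at depth 0.
Iteration 1: rows with parent_id in {3} -> Board (id 6, depth 1), Mystery (id 7, depth 1).
Iteration 2: rows with parent_id in {6,7} -> Jazz (id 8, depth 2), Biology (id 9, depth 2), Fiction (id 11, depth 2).
Iteration 3: rows with parent_id in {8,9,11} -> Music (id 10, depth 3).
Iteration 4: no rows with parent_id in {10}; recursion stops.
SUM(depth) = 0 + 1 + 1 + 2 + 2 + 2 + 3 = 11.

11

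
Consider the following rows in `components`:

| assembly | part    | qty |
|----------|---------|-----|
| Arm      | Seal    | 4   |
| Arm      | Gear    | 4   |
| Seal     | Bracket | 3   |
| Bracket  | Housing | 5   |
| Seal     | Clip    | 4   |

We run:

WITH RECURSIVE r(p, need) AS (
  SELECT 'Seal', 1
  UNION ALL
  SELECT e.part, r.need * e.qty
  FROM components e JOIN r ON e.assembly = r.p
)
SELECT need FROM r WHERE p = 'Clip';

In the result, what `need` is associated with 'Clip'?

4

Base: (Seal, need=1).
Iteration 1: components of {Seal} -> Bracket = 1*3 = 3, Clip = 1*4 = 4.
Iteration 2: components of {Bracket,Clip} -> Housing = 3*5 = 15.
Iteration 3: no further components; recursion stops.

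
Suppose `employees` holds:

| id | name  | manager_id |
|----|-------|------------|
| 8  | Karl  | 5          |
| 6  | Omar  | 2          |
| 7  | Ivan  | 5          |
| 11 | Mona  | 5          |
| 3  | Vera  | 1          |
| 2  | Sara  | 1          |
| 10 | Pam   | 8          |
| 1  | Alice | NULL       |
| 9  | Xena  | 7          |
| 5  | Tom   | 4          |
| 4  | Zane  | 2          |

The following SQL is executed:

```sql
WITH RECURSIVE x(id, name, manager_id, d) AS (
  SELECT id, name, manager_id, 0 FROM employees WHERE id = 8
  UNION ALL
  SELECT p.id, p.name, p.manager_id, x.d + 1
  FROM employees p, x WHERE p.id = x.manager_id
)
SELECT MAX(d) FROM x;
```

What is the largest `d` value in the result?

Base: id=8 (Karl), manager_id=5, d 0.
Iteration 1: join on id=5 -> Tom (id 5, manager_id=4, d 1).
Iteration 2: join on id=4 -> Zane (id 4, manager_id=2, d 2).
Iteration 3: join on id=2 -> Sara (id 2, manager_id=1, d 3).
Iteration 4: join on id=1 -> Alice (id 1, manager_id=NULL, d 4).
Iteration 5: manager_id is NULL; no match; recursion stops.
d values: 0, 1, 2, 3, 4; the maximum is 4.

4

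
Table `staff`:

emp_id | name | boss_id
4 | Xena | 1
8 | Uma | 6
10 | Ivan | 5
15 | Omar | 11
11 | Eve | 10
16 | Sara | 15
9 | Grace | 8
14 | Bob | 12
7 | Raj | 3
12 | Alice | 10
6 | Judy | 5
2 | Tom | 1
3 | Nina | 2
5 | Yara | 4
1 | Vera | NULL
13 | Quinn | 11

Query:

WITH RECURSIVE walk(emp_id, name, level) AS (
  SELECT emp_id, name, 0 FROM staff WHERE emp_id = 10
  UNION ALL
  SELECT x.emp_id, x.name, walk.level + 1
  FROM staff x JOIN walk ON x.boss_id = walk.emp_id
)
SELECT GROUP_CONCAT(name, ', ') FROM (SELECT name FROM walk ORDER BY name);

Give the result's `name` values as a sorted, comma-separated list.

Base: emp_id=10 (Ivan) at level 0.
Iteration 1: rows with boss_id in {10} -> Eve (id 11, level 1), Alice (id 12, level 1).
Iteration 2: rows with boss_id in {11,12} -> Quinn (id 13, level 2), Bob (id 14, level 2), Omar (id 15, level 2).
Iteration 3: rows with boss_id in {13,14,15} -> Sara (id 16, level 3).
Iteration 4: no rows with boss_id in {16}; recursion stops.

Alice, Bob, Eve, Ivan, Omar, Quinn, Sara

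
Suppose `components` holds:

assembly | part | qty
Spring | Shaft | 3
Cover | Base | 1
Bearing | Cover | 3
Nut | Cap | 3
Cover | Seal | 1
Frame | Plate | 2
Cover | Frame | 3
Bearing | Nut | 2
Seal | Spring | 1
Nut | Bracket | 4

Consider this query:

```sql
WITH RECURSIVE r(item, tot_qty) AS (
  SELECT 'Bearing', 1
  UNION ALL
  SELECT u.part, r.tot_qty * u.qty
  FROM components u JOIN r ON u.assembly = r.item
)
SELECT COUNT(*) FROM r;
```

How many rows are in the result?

Base: (Bearing, tot_qty=1).
Iteration 1: components of {Bearing} -> Cover = 1*3 = 3, Nut = 1*2 = 2.
Iteration 2: components of {Cover,Nut} -> Base = 3*1 = 3, Bracket = 2*4 = 8, Cap = 2*3 = 6, Frame = 3*3 = 9, Seal = 3*1 = 3.
Iteration 3: components of {Base,Bracket,Cap,Frame,Seal} -> Plate = 9*2 = 18, Spring = 3*1 = 3.
Iteration 4: components of {Plate,Spring} -> Shaft = 3*3 = 9.
Iteration 5: no further components; recursion stops.
Total rows emitted: 11.

11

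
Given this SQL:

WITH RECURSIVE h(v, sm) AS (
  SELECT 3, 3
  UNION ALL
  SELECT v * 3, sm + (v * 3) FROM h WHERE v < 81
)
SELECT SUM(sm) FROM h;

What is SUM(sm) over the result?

174

Base: v=3, sm=3.
Iteration 1: 3 < 81 holds -> v = 3 * 3 = 9, sm = 3 + 9 = 12.
Iteration 2: 9 < 81 holds -> v = 9 * 3 = 27, sm = 12 + 27 = 39.
Iteration 3: 27 < 81 holds -> v = 27 * 3 = 81, sm = 39 + 81 = 120.
Iteration 4: 81 < 81 fails; recursion stops.
SUM(sm) = 3 + 12 + 39 + 120 = 174.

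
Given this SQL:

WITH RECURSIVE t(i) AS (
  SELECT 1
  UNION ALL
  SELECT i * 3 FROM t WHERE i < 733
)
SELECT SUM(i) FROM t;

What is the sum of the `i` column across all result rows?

3280

Base: i=1.
Iteration 1: 1 < 733 holds -> i = 1 * 3 = 3.
Iteration 2: 3 < 733 holds -> i = 3 * 3 = 9.
Iteration 3: 9 < 733 holds -> i = 9 * 3 = 27.
Iteration 4: 27 < 733 holds -> i = 27 * 3 = 81.
Iteration 5: 81 < 733 holds -> i = 81 * 3 = 243.
Iteration 6: 243 < 733 holds -> i = 243 * 3 = 729.
Iteration 7: 729 < 733 holds -> i = 729 * 3 = 2187.
Iteration 8: 2187 < 733 fails; recursion stops.
SUM(i) = 1 + 3 + 9 + 27 + 81 + 243 + 729 + 2187 = 3280.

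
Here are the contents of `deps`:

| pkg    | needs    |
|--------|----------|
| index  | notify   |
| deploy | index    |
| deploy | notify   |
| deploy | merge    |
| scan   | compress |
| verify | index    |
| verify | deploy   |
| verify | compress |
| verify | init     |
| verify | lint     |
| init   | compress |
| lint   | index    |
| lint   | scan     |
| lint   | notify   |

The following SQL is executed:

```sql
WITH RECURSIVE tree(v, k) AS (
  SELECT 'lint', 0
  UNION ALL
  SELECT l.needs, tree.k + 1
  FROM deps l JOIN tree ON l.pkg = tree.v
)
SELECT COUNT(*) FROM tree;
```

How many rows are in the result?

6

Base: (lint, k=0).
Iteration 1: edges from {lint} -> (index, k=1), (notify, k=1), (scan, k=1).
Iteration 2: edges from {index,notify,scan} -> (compress, k=2), (notify, k=2).
Iteration 3: no outgoing edges from {compress,notify}; recursion stops.
Total rows emitted: 6.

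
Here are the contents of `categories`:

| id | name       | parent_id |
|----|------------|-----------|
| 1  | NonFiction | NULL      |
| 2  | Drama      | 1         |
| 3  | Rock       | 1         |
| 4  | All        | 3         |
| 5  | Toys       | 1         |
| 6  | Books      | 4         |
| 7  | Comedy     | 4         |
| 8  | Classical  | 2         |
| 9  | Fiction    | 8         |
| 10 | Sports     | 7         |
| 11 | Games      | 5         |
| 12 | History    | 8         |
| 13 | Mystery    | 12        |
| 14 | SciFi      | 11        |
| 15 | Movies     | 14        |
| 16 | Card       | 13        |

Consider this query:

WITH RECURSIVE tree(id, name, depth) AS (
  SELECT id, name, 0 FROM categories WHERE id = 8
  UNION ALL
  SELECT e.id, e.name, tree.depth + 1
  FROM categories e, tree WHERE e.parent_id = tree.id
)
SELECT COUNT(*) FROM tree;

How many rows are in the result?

Base: id=8 (Classical) at depth 0.
Iteration 1: rows with parent_id in {8} -> Fiction (id 9, depth 1), History (id 12, depth 1).
Iteration 2: rows with parent_id in {9,12} -> Mystery (id 13, depth 2).
Iteration 3: rows with parent_id in {13} -> Card (id 16, depth 3).
Iteration 4: no rows with parent_id in {16}; recursion stops.
Total rows emitted: 5.

5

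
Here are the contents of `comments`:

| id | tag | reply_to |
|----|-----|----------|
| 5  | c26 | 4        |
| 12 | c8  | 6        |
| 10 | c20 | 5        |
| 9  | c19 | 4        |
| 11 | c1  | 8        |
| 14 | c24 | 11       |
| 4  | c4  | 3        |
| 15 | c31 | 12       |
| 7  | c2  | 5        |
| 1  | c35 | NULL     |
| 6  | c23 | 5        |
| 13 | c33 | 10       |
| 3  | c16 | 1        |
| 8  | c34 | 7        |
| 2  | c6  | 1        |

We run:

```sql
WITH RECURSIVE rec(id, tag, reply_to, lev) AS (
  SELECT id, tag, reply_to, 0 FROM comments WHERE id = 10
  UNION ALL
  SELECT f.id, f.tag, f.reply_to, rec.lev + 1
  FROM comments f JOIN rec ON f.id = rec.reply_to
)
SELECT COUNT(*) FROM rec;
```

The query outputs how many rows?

Base: id=10 (c20), reply_to=5, lev 0.
Iteration 1: join on id=5 -> c26 (id 5, reply_to=4, lev 1).
Iteration 2: join on id=4 -> c4 (id 4, reply_to=3, lev 2).
Iteration 3: join on id=3 -> c16 (id 3, reply_to=1, lev 3).
Iteration 4: join on id=1 -> c35 (id 1, reply_to=NULL, lev 4).
Iteration 5: reply_to is NULL; no match; recursion stops.
Total rows emitted: 5.

5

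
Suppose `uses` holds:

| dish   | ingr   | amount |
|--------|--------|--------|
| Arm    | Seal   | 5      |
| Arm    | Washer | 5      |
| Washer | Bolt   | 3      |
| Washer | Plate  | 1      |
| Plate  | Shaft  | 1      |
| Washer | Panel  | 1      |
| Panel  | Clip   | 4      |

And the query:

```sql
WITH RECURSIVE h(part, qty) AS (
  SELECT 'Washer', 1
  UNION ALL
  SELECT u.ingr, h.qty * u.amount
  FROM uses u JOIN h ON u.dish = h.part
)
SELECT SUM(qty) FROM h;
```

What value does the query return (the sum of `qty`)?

Base: (Washer, qty=1).
Iteration 1: components of {Washer} -> Bolt = 1*3 = 3, Panel = 1*1 = 1, Plate = 1*1 = 1.
Iteration 2: components of {Bolt,Panel,Plate} -> Clip = 1*4 = 4, Shaft = 1*1 = 1.
Iteration 3: no further components; recursion stops.
SUM(qty) = 1 + 3 + 1 + 1 + 1 + 4 = 11.

11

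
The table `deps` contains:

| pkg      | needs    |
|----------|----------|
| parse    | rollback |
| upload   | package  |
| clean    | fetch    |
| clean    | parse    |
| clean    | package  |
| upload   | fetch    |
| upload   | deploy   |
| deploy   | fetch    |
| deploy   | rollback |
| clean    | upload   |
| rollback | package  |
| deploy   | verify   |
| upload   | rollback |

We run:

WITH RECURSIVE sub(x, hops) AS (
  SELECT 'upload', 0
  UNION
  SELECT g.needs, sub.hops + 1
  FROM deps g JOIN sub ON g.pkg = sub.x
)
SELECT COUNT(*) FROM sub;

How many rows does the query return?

Base: (upload, hops=0).
Iteration 1: edges from {upload} -> (deploy, hops=1), (fetch, hops=1), (package, hops=1), (rollback, hops=1).
Iteration 2: edges from {deploy,fetch,package,rollback} -> (fetch, hops=2), (package, hops=2), (rollback, hops=2), (verify, hops=2).
Iteration 3: edges from {fetch,package,rollback,verify} -> (package, hops=3).
Iteration 4: no outgoing edges from {package}; recursion stops.
Total rows emitted: 10.

10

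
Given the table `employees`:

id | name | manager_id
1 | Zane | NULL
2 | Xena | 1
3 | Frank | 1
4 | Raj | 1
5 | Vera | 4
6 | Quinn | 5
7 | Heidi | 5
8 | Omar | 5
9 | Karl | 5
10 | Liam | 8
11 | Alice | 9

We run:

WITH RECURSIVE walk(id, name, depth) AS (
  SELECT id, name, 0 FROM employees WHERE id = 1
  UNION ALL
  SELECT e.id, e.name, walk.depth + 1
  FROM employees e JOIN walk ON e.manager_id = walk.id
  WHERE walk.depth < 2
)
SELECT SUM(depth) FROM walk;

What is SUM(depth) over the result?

5

Base: id=1 (Zane) at depth 0.
Iteration 1: rows with manager_id in {1} -> Xena (id 2, depth 1), Frank (id 3, depth 1), Raj (id 4, depth 1).
Iteration 2: rows with manager_id in {2,3,4} -> Vera (id 5, depth 2).
Iteration 3: depth < 2 fails for all current rows; recursion stops.
SUM(depth) = 0 + 1 + 1 + 1 + 2 = 5.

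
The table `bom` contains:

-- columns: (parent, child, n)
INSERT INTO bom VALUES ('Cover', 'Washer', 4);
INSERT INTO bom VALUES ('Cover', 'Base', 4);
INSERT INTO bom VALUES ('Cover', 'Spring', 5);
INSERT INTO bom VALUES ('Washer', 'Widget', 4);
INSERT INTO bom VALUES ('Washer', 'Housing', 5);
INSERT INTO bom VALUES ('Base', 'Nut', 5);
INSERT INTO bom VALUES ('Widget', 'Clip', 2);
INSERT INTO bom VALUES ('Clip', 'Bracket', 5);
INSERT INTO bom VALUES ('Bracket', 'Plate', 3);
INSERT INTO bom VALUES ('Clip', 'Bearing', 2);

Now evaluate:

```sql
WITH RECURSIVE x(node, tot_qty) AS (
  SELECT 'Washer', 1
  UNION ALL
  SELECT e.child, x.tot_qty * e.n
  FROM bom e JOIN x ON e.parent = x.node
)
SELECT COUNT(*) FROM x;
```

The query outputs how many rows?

7

Base: (Washer, tot_qty=1).
Iteration 1: components of {Washer} -> Housing = 1*5 = 5, Widget = 1*4 = 4.
Iteration 2: components of {Housing,Widget} -> Clip = 4*2 = 8.
Iteration 3: components of {Clip} -> Bearing = 8*2 = 16, Bracket = 8*5 = 40.
Iteration 4: components of {Bearing,Bracket} -> Plate = 40*3 = 120.
Iteration 5: no further components; recursion stops.
Total rows emitted: 7.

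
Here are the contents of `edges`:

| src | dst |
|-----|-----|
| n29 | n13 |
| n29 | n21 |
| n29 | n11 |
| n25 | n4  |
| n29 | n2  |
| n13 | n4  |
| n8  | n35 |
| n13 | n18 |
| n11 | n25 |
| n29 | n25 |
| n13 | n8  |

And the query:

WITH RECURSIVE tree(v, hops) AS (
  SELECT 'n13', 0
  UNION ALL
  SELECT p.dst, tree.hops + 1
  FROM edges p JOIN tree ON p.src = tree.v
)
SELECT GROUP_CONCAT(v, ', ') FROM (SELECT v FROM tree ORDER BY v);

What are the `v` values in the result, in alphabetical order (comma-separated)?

Base: (n13, hops=0).
Iteration 1: edges from {n13} -> (n18, hops=1), (n4, hops=1), (n8, hops=1).
Iteration 2: edges from {n18,n4,n8} -> (n35, hops=2).
Iteration 3: no outgoing edges from {n35}; recursion stops.

n13, n18, n35, n4, n8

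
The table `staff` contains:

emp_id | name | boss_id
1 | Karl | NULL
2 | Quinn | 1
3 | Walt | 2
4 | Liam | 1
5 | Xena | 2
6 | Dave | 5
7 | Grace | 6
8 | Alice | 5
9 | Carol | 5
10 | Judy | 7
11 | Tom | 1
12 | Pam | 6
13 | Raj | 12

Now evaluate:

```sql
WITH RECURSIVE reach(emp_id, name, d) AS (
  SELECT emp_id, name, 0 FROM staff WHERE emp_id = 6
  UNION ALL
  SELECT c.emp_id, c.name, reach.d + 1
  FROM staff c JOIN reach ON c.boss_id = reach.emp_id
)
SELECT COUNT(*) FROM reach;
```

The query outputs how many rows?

5

Base: emp_id=6 (Dave) at d 0.
Iteration 1: rows with boss_id in {6} -> Grace (id 7, d 1), Pam (id 12, d 1).
Iteration 2: rows with boss_id in {7,12} -> Judy (id 10, d 2), Raj (id 13, d 2).
Iteration 3: no rows with boss_id in {10,13}; recursion stops.
Total rows emitted: 5.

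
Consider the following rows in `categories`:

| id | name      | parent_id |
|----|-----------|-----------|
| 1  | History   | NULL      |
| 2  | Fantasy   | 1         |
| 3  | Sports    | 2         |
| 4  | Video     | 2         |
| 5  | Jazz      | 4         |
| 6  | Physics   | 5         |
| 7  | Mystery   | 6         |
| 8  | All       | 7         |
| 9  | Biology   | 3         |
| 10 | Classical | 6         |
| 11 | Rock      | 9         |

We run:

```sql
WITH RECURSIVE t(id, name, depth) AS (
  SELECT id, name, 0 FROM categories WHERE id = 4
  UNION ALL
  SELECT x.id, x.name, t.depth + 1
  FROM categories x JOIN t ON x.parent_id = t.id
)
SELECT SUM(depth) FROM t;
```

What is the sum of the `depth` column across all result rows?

13

Base: id=4 (Video) at depth 0.
Iteration 1: rows with parent_id in {4} -> Jazz (id 5, depth 1).
Iteration 2: rows with parent_id in {5} -> Physics (id 6, depth 2).
Iteration 3: rows with parent_id in {6} -> Mystery (id 7, depth 3), Classical (id 10, depth 3).
Iteration 4: rows with parent_id in {7,10} -> All (id 8, depth 4).
Iteration 5: no rows with parent_id in {8}; recursion stops.
SUM(depth) = 0 + 1 + 2 + 3 + 3 + 4 = 13.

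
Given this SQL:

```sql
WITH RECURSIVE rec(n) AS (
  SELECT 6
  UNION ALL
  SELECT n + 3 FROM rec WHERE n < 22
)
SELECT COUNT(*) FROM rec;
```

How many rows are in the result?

7

Base: n=6.
Iteration 1: 6 < 22 holds -> n = 6 + 3 = 9.
Iteration 2: 9 < 22 holds -> n = 9 + 3 = 12.
Iteration 3: 12 < 22 holds -> n = 12 + 3 = 15.
Iteration 4: 15 < 22 holds -> n = 15 + 3 = 18.
Iteration 5: 18 < 22 holds -> n = 18 + 3 = 21.
Iteration 6: 21 < 22 holds -> n = 21 + 3 = 24.
Iteration 7: 24 < 22 fails; recursion stops.
Total rows emitted: 7.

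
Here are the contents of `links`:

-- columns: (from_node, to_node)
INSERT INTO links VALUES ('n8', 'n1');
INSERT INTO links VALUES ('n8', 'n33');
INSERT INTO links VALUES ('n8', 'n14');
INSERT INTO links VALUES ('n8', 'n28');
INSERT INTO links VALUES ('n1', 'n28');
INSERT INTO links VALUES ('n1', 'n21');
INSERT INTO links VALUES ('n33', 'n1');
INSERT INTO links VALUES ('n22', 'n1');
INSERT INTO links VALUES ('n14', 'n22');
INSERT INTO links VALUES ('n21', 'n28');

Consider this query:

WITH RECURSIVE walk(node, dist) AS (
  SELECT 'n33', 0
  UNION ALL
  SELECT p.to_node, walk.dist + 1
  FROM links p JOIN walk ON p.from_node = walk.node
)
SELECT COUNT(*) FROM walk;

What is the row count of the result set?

Base: (n33, dist=0).
Iteration 1: edges from {n33} -> (n1, dist=1).
Iteration 2: edges from {n1} -> (n21, dist=2), (n28, dist=2).
Iteration 3: edges from {n21,n28} -> (n28, dist=3).
Iteration 4: no outgoing edges from {n28}; recursion stops.
Total rows emitted: 5.

5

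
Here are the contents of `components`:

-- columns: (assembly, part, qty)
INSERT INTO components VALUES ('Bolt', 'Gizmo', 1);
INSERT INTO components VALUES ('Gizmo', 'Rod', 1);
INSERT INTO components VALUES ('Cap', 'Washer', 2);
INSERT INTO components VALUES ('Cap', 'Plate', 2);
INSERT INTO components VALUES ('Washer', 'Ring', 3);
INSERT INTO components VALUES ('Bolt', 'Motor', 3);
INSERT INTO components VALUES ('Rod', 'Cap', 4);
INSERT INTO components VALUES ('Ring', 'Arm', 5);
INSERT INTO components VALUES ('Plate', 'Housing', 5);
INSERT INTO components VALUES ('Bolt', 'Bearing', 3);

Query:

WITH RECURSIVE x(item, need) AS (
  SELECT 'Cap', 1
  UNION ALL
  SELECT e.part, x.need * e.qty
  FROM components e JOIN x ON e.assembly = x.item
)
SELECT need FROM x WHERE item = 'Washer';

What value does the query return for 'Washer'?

2

Base: (Cap, need=1).
Iteration 1: components of {Cap} -> Plate = 1*2 = 2, Washer = 1*2 = 2.
Iteration 2: components of {Plate,Washer} -> Housing = 2*5 = 10, Ring = 2*3 = 6.
Iteration 3: components of {Housing,Ring} -> Arm = 6*5 = 30.
Iteration 4: no further components; recursion stops.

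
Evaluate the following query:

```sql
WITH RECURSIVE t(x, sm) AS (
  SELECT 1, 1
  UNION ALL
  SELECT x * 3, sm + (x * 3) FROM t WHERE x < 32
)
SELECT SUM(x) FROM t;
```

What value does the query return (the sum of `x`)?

121

Base: x=1, sm=1.
Iteration 1: 1 < 32 holds -> x = 1 * 3 = 3, sm = 1 + 3 = 4.
Iteration 2: 3 < 32 holds -> x = 3 * 3 = 9, sm = 4 + 9 = 13.
Iteration 3: 9 < 32 holds -> x = 9 * 3 = 27, sm = 13 + 27 = 40.
Iteration 4: 27 < 32 holds -> x = 27 * 3 = 81, sm = 40 + 81 = 121.
Iteration 5: 81 < 32 fails; recursion stops.
SUM(x) = 1 + 3 + 9 + 27 + 81 = 121.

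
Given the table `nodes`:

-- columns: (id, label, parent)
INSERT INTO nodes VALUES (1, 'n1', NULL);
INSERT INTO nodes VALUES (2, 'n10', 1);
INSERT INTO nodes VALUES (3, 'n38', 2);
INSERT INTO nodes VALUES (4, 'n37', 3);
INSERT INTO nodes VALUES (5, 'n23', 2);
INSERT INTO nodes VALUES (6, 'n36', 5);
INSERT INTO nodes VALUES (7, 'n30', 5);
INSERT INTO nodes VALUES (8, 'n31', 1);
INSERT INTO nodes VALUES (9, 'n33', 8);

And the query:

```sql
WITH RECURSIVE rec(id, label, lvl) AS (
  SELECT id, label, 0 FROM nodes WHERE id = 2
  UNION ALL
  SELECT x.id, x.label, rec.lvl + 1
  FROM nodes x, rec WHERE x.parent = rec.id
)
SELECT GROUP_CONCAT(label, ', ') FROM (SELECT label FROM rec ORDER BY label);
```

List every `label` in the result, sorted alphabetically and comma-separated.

Base: id=2 (n10) at lvl 0.
Iteration 1: rows with parent in {2} -> n38 (id 3, lvl 1), n23 (id 5, lvl 1).
Iteration 2: rows with parent in {3,5} -> n37 (id 4, lvl 2), n36 (id 6, lvl 2), n30 (id 7, lvl 2).
Iteration 3: no rows with parent in {4,6,7}; recursion stops.

n10, n23, n30, n36, n37, n38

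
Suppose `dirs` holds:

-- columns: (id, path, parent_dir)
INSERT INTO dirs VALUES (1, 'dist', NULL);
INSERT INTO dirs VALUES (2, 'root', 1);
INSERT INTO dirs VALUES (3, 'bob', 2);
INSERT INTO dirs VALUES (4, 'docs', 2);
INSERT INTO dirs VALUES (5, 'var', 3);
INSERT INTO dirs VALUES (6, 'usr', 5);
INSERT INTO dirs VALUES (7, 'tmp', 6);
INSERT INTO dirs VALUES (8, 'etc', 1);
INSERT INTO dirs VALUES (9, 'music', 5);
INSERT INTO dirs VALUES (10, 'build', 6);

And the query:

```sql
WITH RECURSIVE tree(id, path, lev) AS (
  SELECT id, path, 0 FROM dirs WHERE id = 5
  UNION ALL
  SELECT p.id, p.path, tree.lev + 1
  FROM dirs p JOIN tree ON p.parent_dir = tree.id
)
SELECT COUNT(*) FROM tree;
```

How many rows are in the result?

5

Base: id=5 (var) at lev 0.
Iteration 1: rows with parent_dir in {5} -> usr (id 6, lev 1), music (id 9, lev 1).
Iteration 2: rows with parent_dir in {6,9} -> tmp (id 7, lev 2), build (id 10, lev 2).
Iteration 3: no rows with parent_dir in {7,10}; recursion stops.
Total rows emitted: 5.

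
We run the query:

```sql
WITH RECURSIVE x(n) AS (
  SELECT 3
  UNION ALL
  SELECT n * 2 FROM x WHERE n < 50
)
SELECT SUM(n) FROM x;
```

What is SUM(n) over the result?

189

Base: n=3.
Iteration 1: 3 < 50 holds -> n = 3 * 2 = 6.
Iteration 2: 6 < 50 holds -> n = 6 * 2 = 12.
Iteration 3: 12 < 50 holds -> n = 12 * 2 = 24.
Iteration 4: 24 < 50 holds -> n = 24 * 2 = 48.
Iteration 5: 48 < 50 holds -> n = 48 * 2 = 96.
Iteration 6: 96 < 50 fails; recursion stops.
SUM(n) = 3 + 6 + 12 + 24 + 48 + 96 = 189.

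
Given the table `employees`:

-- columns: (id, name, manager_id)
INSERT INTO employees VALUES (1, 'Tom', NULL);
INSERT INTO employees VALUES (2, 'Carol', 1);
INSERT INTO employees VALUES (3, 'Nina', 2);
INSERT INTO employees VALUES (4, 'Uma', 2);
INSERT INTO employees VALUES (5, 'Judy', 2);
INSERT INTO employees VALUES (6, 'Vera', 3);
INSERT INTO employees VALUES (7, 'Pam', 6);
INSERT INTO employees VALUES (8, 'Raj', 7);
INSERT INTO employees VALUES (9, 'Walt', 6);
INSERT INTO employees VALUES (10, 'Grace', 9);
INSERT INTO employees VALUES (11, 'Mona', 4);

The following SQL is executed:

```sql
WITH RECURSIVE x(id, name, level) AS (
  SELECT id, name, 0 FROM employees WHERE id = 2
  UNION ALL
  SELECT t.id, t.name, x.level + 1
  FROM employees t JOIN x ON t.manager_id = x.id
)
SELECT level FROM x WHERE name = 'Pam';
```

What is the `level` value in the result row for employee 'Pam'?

3

Base: id=2 (Carol) at level 0.
Iteration 1: rows with manager_id in {2} -> Nina (id 3, level 1), Uma (id 4, level 1), Judy (id 5, level 1).
Iteration 2: rows with manager_id in {3,4,5} -> Vera (id 6, level 2), Mona (id 11, level 2).
Iteration 3: rows with manager_id in {6,11} -> Pam (id 7, level 3), Walt (id 9, level 3).
Iteration 4: rows with manager_id in {7,9} -> Raj (id 8, level 4), Grace (id 10, level 4).
Iteration 5: no rows with manager_id in {8,10}; recursion stops.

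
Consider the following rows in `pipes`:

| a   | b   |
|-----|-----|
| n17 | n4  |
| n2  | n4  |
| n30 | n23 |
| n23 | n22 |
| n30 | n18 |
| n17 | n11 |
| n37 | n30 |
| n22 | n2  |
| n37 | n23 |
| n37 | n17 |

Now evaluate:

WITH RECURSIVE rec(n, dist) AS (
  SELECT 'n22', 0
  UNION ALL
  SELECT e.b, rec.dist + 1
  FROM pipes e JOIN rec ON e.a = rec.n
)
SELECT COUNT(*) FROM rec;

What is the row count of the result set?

Base: (n22, dist=0).
Iteration 1: edges from {n22} -> (n2, dist=1).
Iteration 2: edges from {n2} -> (n4, dist=2).
Iteration 3: no outgoing edges from {n4}; recursion stops.
Total rows emitted: 3.

3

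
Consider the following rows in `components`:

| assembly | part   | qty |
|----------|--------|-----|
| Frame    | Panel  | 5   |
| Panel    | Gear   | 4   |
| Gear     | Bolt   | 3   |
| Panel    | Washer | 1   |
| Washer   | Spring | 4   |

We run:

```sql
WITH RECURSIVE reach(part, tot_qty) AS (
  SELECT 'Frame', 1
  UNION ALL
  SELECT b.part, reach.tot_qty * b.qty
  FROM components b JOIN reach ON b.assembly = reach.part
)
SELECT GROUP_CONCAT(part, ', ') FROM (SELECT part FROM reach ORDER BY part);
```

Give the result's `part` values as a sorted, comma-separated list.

Base: (Frame, tot_qty=1).
Iteration 1: components of {Frame} -> Panel = 1*5 = 5.
Iteration 2: components of {Panel} -> Gear = 5*4 = 20, Washer = 5*1 = 5.
Iteration 3: components of {Gear,Washer} -> Bolt = 20*3 = 60, Spring = 5*4 = 20.
Iteration 4: no further components; recursion stops.

Bolt, Frame, Gear, Panel, Spring, Washer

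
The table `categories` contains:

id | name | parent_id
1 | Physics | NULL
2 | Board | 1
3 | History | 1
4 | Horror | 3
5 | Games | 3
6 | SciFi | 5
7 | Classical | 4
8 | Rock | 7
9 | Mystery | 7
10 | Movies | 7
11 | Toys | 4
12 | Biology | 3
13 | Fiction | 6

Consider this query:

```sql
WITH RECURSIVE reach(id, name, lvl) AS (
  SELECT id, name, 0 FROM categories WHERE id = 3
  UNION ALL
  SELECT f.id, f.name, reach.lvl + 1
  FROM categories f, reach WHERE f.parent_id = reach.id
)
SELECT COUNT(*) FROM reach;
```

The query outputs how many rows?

11

Base: id=3 (History) at lvl 0.
Iteration 1: rows with parent_id in {3} -> Horror (id 4, lvl 1), Games (id 5, lvl 1), Biology (id 12, lvl 1).
Iteration 2: rows with parent_id in {4,5,12} -> SciFi (id 6, lvl 2), Classical (id 7, lvl 2), Toys (id 11, lvl 2).
Iteration 3: rows with parent_id in {6,7,11} -> Rock (id 8, lvl 3), Mystery (id 9, lvl 3), Movies (id 10, lvl 3), Fiction (id 13, lvl 3).
Iteration 4: no rows with parent_id in {8,9,10,13}; recursion stops.
Total rows emitted: 11.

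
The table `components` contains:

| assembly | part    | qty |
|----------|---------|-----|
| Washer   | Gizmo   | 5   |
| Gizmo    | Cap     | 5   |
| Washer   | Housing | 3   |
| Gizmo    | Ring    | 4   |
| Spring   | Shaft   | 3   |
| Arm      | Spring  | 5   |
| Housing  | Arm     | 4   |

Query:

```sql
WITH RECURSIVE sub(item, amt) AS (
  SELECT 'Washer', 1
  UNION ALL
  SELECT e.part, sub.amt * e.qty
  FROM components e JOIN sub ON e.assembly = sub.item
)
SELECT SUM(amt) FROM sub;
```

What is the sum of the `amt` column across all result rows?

306

Base: (Washer, amt=1).
Iteration 1: components of {Washer} -> Gizmo = 1*5 = 5, Housing = 1*3 = 3.
Iteration 2: components of {Gizmo,Housing} -> Arm = 3*4 = 12, Cap = 5*5 = 25, Ring = 5*4 = 20.
Iteration 3: components of {Arm,Cap,Ring} -> Spring = 12*5 = 60.
Iteration 4: components of {Spring} -> Shaft = 60*3 = 180.
Iteration 5: no further components; recursion stops.
SUM(amt) = 1 + 3 + 5 + 12 + 25 + 20 + 60 + 180 = 306.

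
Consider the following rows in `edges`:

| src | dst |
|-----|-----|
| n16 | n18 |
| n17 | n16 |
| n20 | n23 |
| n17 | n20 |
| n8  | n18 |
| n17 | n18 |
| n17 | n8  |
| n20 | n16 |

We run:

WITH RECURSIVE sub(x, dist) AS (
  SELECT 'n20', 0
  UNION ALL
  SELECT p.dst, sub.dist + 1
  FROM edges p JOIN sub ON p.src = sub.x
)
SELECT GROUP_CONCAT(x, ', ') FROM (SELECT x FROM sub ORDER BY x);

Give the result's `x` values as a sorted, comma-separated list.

n16, n18, n20, n23

Base: (n20, dist=0).
Iteration 1: edges from {n20} -> (n16, dist=1), (n23, dist=1).
Iteration 2: edges from {n16,n23} -> (n18, dist=2).
Iteration 3: no outgoing edges from {n18}; recursion stops.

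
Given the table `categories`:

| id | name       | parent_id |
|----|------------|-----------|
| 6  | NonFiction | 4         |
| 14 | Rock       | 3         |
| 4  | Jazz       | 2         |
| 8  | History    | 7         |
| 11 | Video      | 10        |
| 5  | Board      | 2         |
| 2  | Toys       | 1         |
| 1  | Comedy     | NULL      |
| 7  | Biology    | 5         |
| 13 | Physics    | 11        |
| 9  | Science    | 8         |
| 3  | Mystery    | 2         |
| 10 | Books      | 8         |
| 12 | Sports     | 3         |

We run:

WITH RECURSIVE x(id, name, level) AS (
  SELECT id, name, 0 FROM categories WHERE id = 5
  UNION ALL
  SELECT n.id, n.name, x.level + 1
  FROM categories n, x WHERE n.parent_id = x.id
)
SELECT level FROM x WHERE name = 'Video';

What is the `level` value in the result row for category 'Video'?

Base: id=5 (Board) at level 0.
Iteration 1: rows with parent_id in {5} -> Biology (id 7, level 1).
Iteration 2: rows with parent_id in {7} -> History (id 8, level 2).
Iteration 3: rows with parent_id in {8} -> Science (id 9, level 3), Books (id 10, level 3).
Iteration 4: rows with parent_id in {9,10} -> Video (id 11, level 4).
Iteration 5: rows with parent_id in {11} -> Physics (id 13, level 5).
Iteration 6: no rows with parent_id in {13}; recursion stops.

4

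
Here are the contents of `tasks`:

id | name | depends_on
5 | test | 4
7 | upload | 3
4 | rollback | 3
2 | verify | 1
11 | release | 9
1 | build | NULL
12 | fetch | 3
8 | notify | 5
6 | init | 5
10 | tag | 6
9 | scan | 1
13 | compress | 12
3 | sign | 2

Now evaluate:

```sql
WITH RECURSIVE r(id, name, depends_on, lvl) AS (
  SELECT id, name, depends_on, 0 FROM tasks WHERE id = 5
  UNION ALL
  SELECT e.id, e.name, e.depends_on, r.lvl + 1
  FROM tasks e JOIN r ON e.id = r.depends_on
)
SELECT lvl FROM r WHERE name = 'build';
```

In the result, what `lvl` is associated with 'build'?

Base: id=5 (test), depends_on=4, lvl 0.
Iteration 1: join on id=4 -> rollback (id 4, depends_on=3, lvl 1).
Iteration 2: join on id=3 -> sign (id 3, depends_on=2, lvl 2).
Iteration 3: join on id=2 -> verify (id 2, depends_on=1, lvl 3).
Iteration 4: join on id=1 -> build (id 1, depends_on=NULL, lvl 4).
Iteration 5: depends_on is NULL; no match; recursion stops.

4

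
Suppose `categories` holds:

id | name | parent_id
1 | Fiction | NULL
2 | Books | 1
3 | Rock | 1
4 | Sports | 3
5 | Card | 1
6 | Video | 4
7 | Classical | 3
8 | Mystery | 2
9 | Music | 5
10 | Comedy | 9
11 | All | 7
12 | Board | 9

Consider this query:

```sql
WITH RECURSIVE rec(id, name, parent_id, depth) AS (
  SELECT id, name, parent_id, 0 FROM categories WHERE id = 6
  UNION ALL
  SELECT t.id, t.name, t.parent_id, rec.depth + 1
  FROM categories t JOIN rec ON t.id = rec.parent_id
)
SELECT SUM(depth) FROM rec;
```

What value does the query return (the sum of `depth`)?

Base: id=6 (Video), parent_id=4, depth 0.
Iteration 1: join on id=4 -> Sports (id 4, parent_id=3, depth 1).
Iteration 2: join on id=3 -> Rock (id 3, parent_id=1, depth 2).
Iteration 3: join on id=1 -> Fiction (id 1, parent_id=NULL, depth 3).
Iteration 4: parent_id is NULL; no match; recursion stops.
SUM(depth) = 0 + 1 + 2 + 3 = 6.

6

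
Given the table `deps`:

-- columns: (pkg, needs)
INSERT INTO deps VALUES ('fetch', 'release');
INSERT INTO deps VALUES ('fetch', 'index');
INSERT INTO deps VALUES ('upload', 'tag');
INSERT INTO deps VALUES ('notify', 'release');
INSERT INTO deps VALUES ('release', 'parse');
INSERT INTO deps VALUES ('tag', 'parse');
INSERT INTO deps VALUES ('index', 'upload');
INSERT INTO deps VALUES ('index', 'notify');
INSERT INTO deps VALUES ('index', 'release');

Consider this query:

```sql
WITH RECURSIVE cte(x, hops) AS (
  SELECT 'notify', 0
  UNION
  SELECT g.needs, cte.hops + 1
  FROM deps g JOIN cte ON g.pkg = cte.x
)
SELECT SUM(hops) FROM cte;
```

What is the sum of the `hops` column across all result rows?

3

Base: (notify, hops=0).
Iteration 1: edges from {notify} -> (release, hops=1).
Iteration 2: edges from {release} -> (parse, hops=2).
Iteration 3: no outgoing edges from {parse}; recursion stops.
SUM(hops) = 0 + 1 + 2 = 3.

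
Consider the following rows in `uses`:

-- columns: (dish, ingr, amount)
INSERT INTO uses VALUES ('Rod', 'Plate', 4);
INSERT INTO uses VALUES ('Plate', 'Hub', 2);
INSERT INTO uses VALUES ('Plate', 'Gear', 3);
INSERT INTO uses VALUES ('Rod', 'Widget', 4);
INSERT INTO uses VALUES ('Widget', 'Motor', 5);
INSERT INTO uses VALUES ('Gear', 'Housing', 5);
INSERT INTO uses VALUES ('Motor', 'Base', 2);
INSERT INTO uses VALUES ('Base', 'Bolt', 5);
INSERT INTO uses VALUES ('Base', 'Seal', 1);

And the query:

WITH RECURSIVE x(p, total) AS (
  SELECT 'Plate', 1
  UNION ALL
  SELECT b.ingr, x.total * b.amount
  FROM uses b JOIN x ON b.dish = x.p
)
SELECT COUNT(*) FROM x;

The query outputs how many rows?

4

Base: (Plate, total=1).
Iteration 1: components of {Plate} -> Gear = 1*3 = 3, Hub = 1*2 = 2.
Iteration 2: components of {Gear,Hub} -> Housing = 3*5 = 15.
Iteration 3: no further components; recursion stops.
Total rows emitted: 4.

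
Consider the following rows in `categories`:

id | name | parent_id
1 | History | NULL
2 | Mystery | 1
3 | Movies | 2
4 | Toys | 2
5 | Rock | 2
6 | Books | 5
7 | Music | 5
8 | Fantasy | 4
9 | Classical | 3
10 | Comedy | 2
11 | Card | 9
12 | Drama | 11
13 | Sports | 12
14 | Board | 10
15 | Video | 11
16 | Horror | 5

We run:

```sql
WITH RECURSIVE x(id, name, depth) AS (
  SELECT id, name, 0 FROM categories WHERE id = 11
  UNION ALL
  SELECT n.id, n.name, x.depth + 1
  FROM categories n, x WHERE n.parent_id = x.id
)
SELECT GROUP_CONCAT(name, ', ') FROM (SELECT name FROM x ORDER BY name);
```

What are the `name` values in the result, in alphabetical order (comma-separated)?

Base: id=11 (Card) at depth 0.
Iteration 1: rows with parent_id in {11} -> Drama (id 12, depth 1), Video (id 15, depth 1).
Iteration 2: rows with parent_id in {12,15} -> Sports (id 13, depth 2).
Iteration 3: no rows with parent_id in {13}; recursion stops.

Card, Drama, Sports, Video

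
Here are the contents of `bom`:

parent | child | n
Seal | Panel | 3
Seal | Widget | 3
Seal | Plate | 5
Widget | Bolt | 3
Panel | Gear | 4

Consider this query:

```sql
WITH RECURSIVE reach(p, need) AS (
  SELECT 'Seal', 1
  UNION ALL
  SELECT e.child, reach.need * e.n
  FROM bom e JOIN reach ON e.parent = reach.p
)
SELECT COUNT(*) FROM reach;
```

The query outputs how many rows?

6

Base: (Seal, need=1).
Iteration 1: components of {Seal} -> Panel = 1*3 = 3, Plate = 1*5 = 5, Widget = 1*3 = 3.
Iteration 2: components of {Panel,Plate,Widget} -> Bolt = 3*3 = 9, Gear = 3*4 = 12.
Iteration 3: no further components; recursion stops.
Total rows emitted: 6.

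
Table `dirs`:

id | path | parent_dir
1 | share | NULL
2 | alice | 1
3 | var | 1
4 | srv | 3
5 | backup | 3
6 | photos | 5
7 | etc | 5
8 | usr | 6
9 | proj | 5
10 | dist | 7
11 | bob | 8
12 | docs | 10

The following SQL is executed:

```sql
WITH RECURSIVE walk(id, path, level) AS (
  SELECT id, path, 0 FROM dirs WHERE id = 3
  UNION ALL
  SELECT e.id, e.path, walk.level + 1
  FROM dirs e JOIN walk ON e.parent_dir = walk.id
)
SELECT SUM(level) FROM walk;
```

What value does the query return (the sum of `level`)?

22

Base: id=3 (var) at level 0.
Iteration 1: rows with parent_dir in {3} -> srv (id 4, level 1), backup (id 5, level 1).
Iteration 2: rows with parent_dir in {4,5} -> photos (id 6, level 2), etc (id 7, level 2), proj (id 9, level 2).
Iteration 3: rows with parent_dir in {6,7,9} -> usr (id 8, level 3), dist (id 10, level 3).
Iteration 4: rows with parent_dir in {8,10} -> bob (id 11, level 4), docs (id 12, level 4).
Iteration 5: no rows with parent_dir in {11,12}; recursion stops.
SUM(level) = 0 + 1 + 1 + 2 + 2 + 2 + 3 + 3 + 4 + 4 = 22.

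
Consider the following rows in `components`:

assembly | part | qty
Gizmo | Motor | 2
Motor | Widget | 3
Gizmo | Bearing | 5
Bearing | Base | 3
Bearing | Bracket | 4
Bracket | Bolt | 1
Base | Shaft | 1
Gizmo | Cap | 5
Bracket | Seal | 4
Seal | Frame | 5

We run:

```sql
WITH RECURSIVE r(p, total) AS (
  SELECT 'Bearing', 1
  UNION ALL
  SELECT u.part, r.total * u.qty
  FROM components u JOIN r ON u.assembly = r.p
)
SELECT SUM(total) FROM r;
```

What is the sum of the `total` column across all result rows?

Base: (Bearing, total=1).
Iteration 1: components of {Bearing} -> Base = 1*3 = 3, Bracket = 1*4 = 4.
Iteration 2: components of {Base,Bracket} -> Bolt = 4*1 = 4, Seal = 4*4 = 16, Shaft = 3*1 = 3.
Iteration 3: components of {Bolt,Seal,Shaft} -> Frame = 16*5 = 80.
Iteration 4: no further components; recursion stops.
SUM(total) = 1 + 3 + 4 + 3 + 4 + 16 + 80 = 111.

111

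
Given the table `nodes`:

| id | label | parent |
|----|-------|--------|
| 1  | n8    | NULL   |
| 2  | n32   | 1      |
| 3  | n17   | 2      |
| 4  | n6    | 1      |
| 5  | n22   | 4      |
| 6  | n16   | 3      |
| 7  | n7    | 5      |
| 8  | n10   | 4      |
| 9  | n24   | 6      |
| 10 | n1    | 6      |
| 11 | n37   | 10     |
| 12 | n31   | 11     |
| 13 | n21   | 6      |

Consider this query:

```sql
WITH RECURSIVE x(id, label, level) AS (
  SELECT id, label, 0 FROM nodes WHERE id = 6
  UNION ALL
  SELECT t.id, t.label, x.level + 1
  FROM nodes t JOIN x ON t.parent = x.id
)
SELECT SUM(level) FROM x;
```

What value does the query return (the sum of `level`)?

8

Base: id=6 (n16) at level 0.
Iteration 1: rows with parent in {6} -> n24 (id 9, level 1), n1 (id 10, level 1), n21 (id 13, level 1).
Iteration 2: rows with parent in {9,10,13} -> n37 (id 11, level 2).
Iteration 3: rows with parent in {11} -> n31 (id 12, level 3).
Iteration 4: no rows with parent in {12}; recursion stops.
SUM(level) = 0 + 1 + 1 + 1 + 2 + 3 = 8.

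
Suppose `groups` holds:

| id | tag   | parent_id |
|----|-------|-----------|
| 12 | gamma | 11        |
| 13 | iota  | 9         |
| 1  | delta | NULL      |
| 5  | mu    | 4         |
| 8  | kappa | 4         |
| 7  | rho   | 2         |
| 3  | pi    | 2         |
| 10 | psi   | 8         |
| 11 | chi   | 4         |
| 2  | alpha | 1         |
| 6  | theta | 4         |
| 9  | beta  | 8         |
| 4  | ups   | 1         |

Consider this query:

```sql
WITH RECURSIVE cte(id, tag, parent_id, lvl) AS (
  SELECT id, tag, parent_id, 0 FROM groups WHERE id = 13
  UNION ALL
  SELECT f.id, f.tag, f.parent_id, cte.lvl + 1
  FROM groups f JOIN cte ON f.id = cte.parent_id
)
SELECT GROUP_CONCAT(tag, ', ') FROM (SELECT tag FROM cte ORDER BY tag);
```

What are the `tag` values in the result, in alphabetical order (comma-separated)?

beta, delta, iota, kappa, ups

Base: id=13 (iota), parent_id=9, lvl 0.
Iteration 1: join on id=9 -> beta (id 9, parent_id=8, lvl 1).
Iteration 2: join on id=8 -> kappa (id 8, parent_id=4, lvl 2).
Iteration 3: join on id=4 -> ups (id 4, parent_id=1, lvl 3).
Iteration 4: join on id=1 -> delta (id 1, parent_id=NULL, lvl 4).
Iteration 5: parent_id is NULL; no match; recursion stops.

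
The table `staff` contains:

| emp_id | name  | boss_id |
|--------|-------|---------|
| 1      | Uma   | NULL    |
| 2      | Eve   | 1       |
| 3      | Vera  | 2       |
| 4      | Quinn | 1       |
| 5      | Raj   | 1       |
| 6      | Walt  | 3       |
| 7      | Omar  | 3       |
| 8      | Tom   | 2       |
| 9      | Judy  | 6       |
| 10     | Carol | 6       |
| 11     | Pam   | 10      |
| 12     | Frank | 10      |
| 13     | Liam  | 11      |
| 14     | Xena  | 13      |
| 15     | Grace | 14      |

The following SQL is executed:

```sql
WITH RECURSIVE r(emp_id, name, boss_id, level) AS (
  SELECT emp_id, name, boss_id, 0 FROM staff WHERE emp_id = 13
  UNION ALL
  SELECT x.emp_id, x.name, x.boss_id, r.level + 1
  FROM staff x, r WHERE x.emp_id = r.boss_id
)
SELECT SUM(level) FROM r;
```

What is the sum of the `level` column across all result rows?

Base: emp_id=13 (Liam), boss_id=11, level 0.
Iteration 1: join on emp_id=11 -> Pam (id 11, boss_id=10, level 1).
Iteration 2: join on emp_id=10 -> Carol (id 10, boss_id=6, level 2).
Iteration 3: join on emp_id=6 -> Walt (id 6, boss_id=3, level 3).
Iteration 4: join on emp_id=3 -> Vera (id 3, boss_id=2, level 4).
Iteration 5: join on emp_id=2 -> Eve (id 2, boss_id=1, level 5).
Iteration 6: join on emp_id=1 -> Uma (id 1, boss_id=NULL, level 6).
Iteration 7: boss_id is NULL; no match; recursion stops.
SUM(level) = 0 + 1 + 2 + 3 + 4 + 5 + 6 = 21.

21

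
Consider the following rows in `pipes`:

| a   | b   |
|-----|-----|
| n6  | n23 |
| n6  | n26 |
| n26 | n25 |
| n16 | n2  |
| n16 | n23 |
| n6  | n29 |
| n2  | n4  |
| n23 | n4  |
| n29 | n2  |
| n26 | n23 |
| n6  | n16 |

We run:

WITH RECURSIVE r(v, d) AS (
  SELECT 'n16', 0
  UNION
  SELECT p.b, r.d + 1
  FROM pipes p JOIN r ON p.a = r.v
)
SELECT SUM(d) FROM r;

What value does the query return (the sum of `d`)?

Base: (n16, d=0).
Iteration 1: edges from {n16} -> (n2, d=1), (n23, d=1).
Iteration 2: edges from {n2,n23} -> (n4, d=2). [UNION drops 1 duplicate row(s)]
Iteration 3: no outgoing edges from {n4}; recursion stops.
SUM(d) = 0 + 1 + 1 + 2 = 4.

4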